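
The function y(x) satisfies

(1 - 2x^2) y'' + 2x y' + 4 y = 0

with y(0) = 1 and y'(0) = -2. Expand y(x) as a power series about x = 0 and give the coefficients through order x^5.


Ansatz: y(x) = sum_{n>=0} a_n x^n, so y'(x) = sum_{n>=1} n a_n x^(n-1) and y''(x) = sum_{n>=2} n(n-1) a_n x^(n-2).
Substitute into P(x) y'' + Q(x) y' + R(x) y = 0 with P(x) = 1 - 2x^2, Q(x) = 2x, R(x) = 4, and match powers of x.
Initial conditions: a_0 = 1, a_1 = -2.
Setting the coefficient of each power of x to zero and solving order by order (substituting the coefficients already found):
  x^0: 2 a_2 + 4 a_0 = 0  ->  2 a_2 = -4 a_0 = -4  ->  a_2 = -2
  x^1: 6 a_3 + 6 a_1 = 0  ->  6 a_3 = -6 a_1 = 12  ->  a_3 = 2
  x^2: 12 a_4 + 4 a_2 = 0  ->  12 a_4 = -4 a_2 = 8  ->  a_4 = 2/3
  x^3: 20 a_5 - 2 a_3 = 0  ->  20 a_5 = 2 a_3 = 4  ->  a_5 = 1/5
Truncated series: y(x) = 1 - 2 x - 2 x^2 + 2 x^3 + (2/3) x^4 + (1/5) x^5 + O(x^6).

a_0 = 1; a_1 = -2; a_2 = -2; a_3 = 2; a_4 = 2/3; a_5 = 1/5


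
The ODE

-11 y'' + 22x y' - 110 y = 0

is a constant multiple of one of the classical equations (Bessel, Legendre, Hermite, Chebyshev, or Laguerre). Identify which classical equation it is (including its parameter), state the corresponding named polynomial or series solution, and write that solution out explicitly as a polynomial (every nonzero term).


All three coefficients share the factor -11; dividing through by -11 gives  y'' - 2x y' + 10 y = 0.
This matches the Hermite equation y'' - 2x y' + 2n y = 0 with 2n = 10, so n = 5; the polynomial solution is H_5(x).
With y = sum_k a_k x^k, matching x^k gives (k+2)(k+1) a_{k+2} = 2(k - n) a_k = 2(k - 5) a_k. The right side vanishes at k = 5, so the series with the parity of 5 terminates at degree 5.
Standard normalization: leading coefficient of H_n is 2^n, so a_5 = 2^5 = 32. Work downward with a_k = (k+1)(k+2) a_{k+2} / (2(k - n)):
  a_3 = (4)(5)(32) / (2(3 - 5)) = 640/(-4) = -160
  a_1 = (2)(3)(-160) / (2(1 - 5)) = -960/(-8) = 120
Hence H_5(x) = 32 x^5 - 160 x^3 + 120 x.

H_5(x); series = 32 x^5 - 160 x^3 + 120 x


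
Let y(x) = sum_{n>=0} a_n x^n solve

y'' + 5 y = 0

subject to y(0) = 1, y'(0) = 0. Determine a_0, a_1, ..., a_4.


Ansatz: y(x) = sum_{n>=0} a_n x^n, so y'(x) = sum_{n>=1} n a_n x^(n-1) and y''(x) = sum_{n>=2} n(n-1) a_n x^(n-2).
Substitute into P(x) y'' + Q(x) y' + R(x) y = 0 with P(x) = 1, Q(x) = 0, R(x) = 5, and match powers of x.
Initial conditions: a_0 = 1, a_1 = 0.
Setting the coefficient of each power of x to zero and solving order by order (substituting the coefficients already found):
  x^0: 2 a_2 + 5 a_0 = 0  ->  2 a_2 = -5 a_0 = -5  ->  a_2 = -5/2
  x^1: 6 a_3 + 5 a_1 = 0  ->  6 a_3 = -5 a_1 = 0  ->  a_3 = 0
  x^2: 12 a_4 + 5 a_2 = 0  ->  12 a_4 = -5 a_2 = 25/2  ->  a_4 = 25/24
Truncated series: y(x) = 1 - (5/2) x^2 + (25/24) x^4 + O(x^5).

a_0 = 1; a_1 = 0; a_2 = -5/2; a_3 = 0; a_4 = 25/24


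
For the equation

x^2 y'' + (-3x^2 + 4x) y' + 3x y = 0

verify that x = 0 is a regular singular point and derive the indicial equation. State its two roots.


Divide by x^2 to reach normal form y'' + P_1(x) y' + P_2(x) y = 0 with P_1(x) = -3 + 4/x and P_2(x) = 3/x.
x = 0 is a singular point because the y'-coefficient -3 + 4/x has a pole at x = 0 and the y-coefficient 3/x has a pole at x = 0.
It is a regular singular point because x P_1(x) = p(x) = 4 - 3x and x^2 P_2(x) = q(x) = 3x are polynomials, hence analytic at x = 0.
p(0) = 4,  q(0) = 0.
Indicial equation: r(r-1) + p(0) r + q(0) = 0, i.e. r^2 + (p(0) - 1) r + q(0) = 0, i.e. r^2 + 3 r = 0.
Discriminant: (3)^2 - 4(0) = 9, so r = (-3 ± 3)/2.
Solving: r_1 = 0, r_2 = -3.

indicial: r^2 + 3 r = 0; roots r_1 = 0, r_2 = -3


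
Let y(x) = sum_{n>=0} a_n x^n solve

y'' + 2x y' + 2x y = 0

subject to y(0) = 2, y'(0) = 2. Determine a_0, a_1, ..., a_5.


Ansatz: y(x) = sum_{n>=0} a_n x^n, so y'(x) = sum_{n>=1} n a_n x^(n-1) and y''(x) = sum_{n>=2} n(n-1) a_n x^(n-2).
Substitute into P(x) y'' + Q(x) y' + R(x) y = 0 with P(x) = 1, Q(x) = 2x, R(x) = 2x, and match powers of x.
Initial conditions: a_0 = 2, a_1 = 2.
Setting the coefficient of each power of x to zero and solving order by order (substituting the coefficients already found):
  x^0: 2 a_2 = 0  ->  a_2 = 0
  x^1: 6 a_3 + 2 a_1 + 2 a_0 = 0  ->  6 a_3 = -2 a_1 - 2 a_0 = -8  ->  a_3 = -4/3
  x^2: 12 a_4 + 4 a_2 + 2 a_1 = 0  ->  12 a_4 = -4 a_2 - 2 a_1 = -4  ->  a_4 = -1/3
  x^3: 20 a_5 + 6 a_3 + 2 a_2 = 0  ->  20 a_5 = -6 a_3 - 2 a_2 = 8  ->  a_5 = 2/5
Truncated series: y(x) = 2 + 2 x - (4/3) x^3 - (1/3) x^4 + (2/5) x^5 + O(x^6).

a_0 = 2; a_1 = 2; a_2 = 0; a_3 = -4/3; a_4 = -1/3; a_5 = 2/5


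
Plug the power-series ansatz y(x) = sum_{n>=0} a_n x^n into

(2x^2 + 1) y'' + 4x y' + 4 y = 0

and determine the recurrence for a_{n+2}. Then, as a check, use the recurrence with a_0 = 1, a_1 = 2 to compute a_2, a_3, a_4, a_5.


Substitute y = sum_n a_n x^n.
(1 + 2 x^2) y'' contributes (n+2)(n+1) a_{n+2} + 2 n(n-1) a_n at x^n.
4 x y'(x) contributes 4 n a_n at x^n.
4 y(x) contributes 4 a_n at x^n.
Matching x^n: (n+2)(n+1) a_{n+2} + (2 n(n-1) + 4 n + 4) a_n = 0.
Thus a_{n+2} = (-2 n(n-1) - 4 n - 4) / ((n+1)(n+2)) * a_n.

Check with a_0 = 1, a_1 = 2 (apply the recurrence for n = 0, 1, 2, 3): a_0 = 1, a_1 = 2, a_2 = -2, a_3 = -8/3, a_4 = 8/3, a_5 = 56/15.

a_(n+2) = (-2 n(n-1) - 4 n - 4) / ((n+1)(n+2)) * a_n; check: a_0 = 1, a_1 = 2, a_2 = -2, a_3 = -8/3, a_4 = 8/3, a_5 = 56/15


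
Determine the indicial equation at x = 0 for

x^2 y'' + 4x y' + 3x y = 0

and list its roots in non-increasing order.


Divide by x^2 to reach normal form y'' + P_1(x) y' + P_2(x) y = 0 with P_1(x) = 4/x and P_2(x) = 3/x.
x = 0 is a singular point because the y'-coefficient 4/x has a pole at x = 0 and the y-coefficient 3/x has a pole at x = 0.
It is a regular singular point because x P_1(x) = p(x) = 4 and x^2 P_2(x) = q(x) = 3x are polynomials, hence analytic at x = 0.
p(0) = 4,  q(0) = 0.
Indicial equation: r(r-1) + p(0) r + q(0) = 0, i.e. r^2 + (p(0) - 1) r + q(0) = 0, i.e. r^2 + 3 r = 0.
Discriminant: (3)^2 - 4(0) = 9, so r = (-3 ± 3)/2.
Solving: r_1 = 0, r_2 = -3.

indicial: r^2 + 3 r = 0; roots r_1 = 0, r_2 = -3


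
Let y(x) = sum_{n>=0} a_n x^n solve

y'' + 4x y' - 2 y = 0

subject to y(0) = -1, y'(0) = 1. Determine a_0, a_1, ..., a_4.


Ansatz: y(x) = sum_{n>=0} a_n x^n, so y'(x) = sum_{n>=1} n a_n x^(n-1) and y''(x) = sum_{n>=2} n(n-1) a_n x^(n-2).
Substitute into P(x) y'' + Q(x) y' + R(x) y = 0 with P(x) = 1, Q(x) = 4x, R(x) = -2, and match powers of x.
Initial conditions: a_0 = -1, a_1 = 1.
Setting the coefficient of each power of x to zero and solving order by order (substituting the coefficients already found):
  x^0: 2 a_2 - 2 a_0 = 0  ->  2 a_2 = 2 a_0 = -2  ->  a_2 = -1
  x^1: 6 a_3 + 2 a_1 = 0  ->  6 a_3 = -2 a_1 = -2  ->  a_3 = -1/3
  x^2: 12 a_4 + 6 a_2 = 0  ->  12 a_4 = -6 a_2 = 6  ->  a_4 = 1/2
Truncated series: y(x) = -1 + x - x^2 - (1/3) x^3 + (1/2) x^4 + O(x^5).

a_0 = -1; a_1 = 1; a_2 = -1; a_3 = -1/3; a_4 = 1/2


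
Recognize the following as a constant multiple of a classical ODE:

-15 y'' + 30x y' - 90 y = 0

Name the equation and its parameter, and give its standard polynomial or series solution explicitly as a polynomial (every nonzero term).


All three coefficients share the factor -15; dividing through by -15 gives  y'' - 2x y' + 6 y = 0.
This matches the Hermite equation y'' - 2x y' + 2n y = 0 with 2n = 6, so n = 3; the polynomial solution is H_3(x).
With y = sum_k a_k x^k, matching x^k gives (k+2)(k+1) a_{k+2} = 2(k - n) a_k = 2(k - 3) a_k. The right side vanishes at k = 3, so the series with the parity of 3 terminates at degree 3.
Standard normalization: leading coefficient of H_n is 2^n, so a_3 = 2^3 = 8. Work downward with a_k = (k+1)(k+2) a_{k+2} / (2(k - n)):
  a_1 = (2)(3)(8) / (2(1 - 3)) = 48/(-4) = -12
Hence H_3(x) = 8 x^3 - 12 x.

H_3(x); series = 8 x^3 - 12 x


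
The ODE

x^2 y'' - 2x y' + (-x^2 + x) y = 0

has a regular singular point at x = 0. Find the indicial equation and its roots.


Divide by x^2 to reach normal form y'' + P_1(x) y' + P_2(x) y = 0 with P_1(x) = -2/x and P_2(x) = -1 + 1/x.
x = 0 is a singular point because the y'-coefficient -2/x has a pole at x = 0 and the y-coefficient -1 + 1/x has a pole at x = 0.
It is a regular singular point because x P_1(x) = p(x) = -2 and x^2 P_2(x) = q(x) = -x^2 + x are polynomials, hence analytic at x = 0.
p(0) = -2,  q(0) = 0.
Indicial equation: r(r-1) + p(0) r + q(0) = 0, i.e. r^2 + (p(0) - 1) r + q(0) = 0, i.e. r^2 - 3 r = 0.
Discriminant: (-3)^2 - 4(0) = 9, so r = (3 ± 3)/2.
Solving: r_1 = 3, r_2 = 0.

indicial: r^2 - 3 r = 0; roots r_1 = 3, r_2 = 0


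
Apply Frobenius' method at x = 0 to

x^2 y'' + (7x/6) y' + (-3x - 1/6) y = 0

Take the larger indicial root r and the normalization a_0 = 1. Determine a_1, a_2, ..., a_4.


Write in Frobenius form y'' + (p(x)/x) y' + (q(x)/x^2) y = 0:
  p(x) = 7/6,  q(x) = -3x - 1/6.
Indicial equation: r(r-1) + (7/6) r + (-1/6) = 0 -> roots r_1 = 1/3, r_2 = -1/2.
Take r = r_1 = 1/3. Let y(x) = x^r sum_{n>=0} a_n x^n with a_0 = 1.
Substitute y = x^r sum a_n x^n and match x^{r+n}. The recurrence is
  D(n) a_n - 3 a_{n-1} = 0,  where D(n) = (r+n)(r+n-1) + (7/6)(r+n) + (-1/6).
  a_n = 3 / D(n) * a_{n-1}.
Since the indicial polynomial factors as (r - r_1)(r - r_2), D(n) = (r_1 + n - r_1)(r_1 + n - r_2) = n(n + 5/6).
Evaluating step by step (a_0 = 1):
  n = 1: D(1) = 1(1 + 5/6) = 11/6; numerator = 3(1) = 3; a_1 = (3)/(11/6) = 18/11
  n = 2: D(2) = 2(2 + 5/6) = 17/3; numerator = 3(18/11) = 54/11; a_2 = (54/11)/(17/3) = 162/187
  n = 3: D(3) = 3(3 + 5/6) = 23/2; numerator = 3(162/187) = 486/187; a_3 = (486/187)/(23/2) = 972/4301
  n = 4: D(4) = 4(4 + 5/6) = 58/3; numerator = 3(972/4301) = 2916/4301; a_4 = (2916/4301)/(58/3) = 4374/124729

r = 1/3; a_0 = 1; a_1 = 18/11; a_2 = 162/187; a_3 = 972/4301; a_4 = 4374/124729


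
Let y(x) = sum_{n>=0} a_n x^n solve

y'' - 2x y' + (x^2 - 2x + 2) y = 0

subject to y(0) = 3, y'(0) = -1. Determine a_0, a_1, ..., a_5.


Ansatz: y(x) = sum_{n>=0} a_n x^n, so y'(x) = sum_{n>=1} n a_n x^(n-1) and y''(x) = sum_{n>=2} n(n-1) a_n x^(n-2).
Substitute into P(x) y'' + Q(x) y' + R(x) y = 0 with P(x) = 1, Q(x) = -2x, R(x) = x^2 - 2x + 2, and match powers of x.
Initial conditions: a_0 = 3, a_1 = -1.
Setting the coefficient of each power of x to zero and solving order by order (substituting the coefficients already found):
  x^0: 2 a_2 + 2 a_0 = 0  ->  2 a_2 = -2 a_0 = -6  ->  a_2 = -3
  x^1: 6 a_3 - 2 a_0 = 0  ->  6 a_3 = 2 a_0 = 6  ->  a_3 = 1
  x^2: 12 a_4 - 2 a_2 - 2 a_1 + a_0 = 0  ->  12 a_4 = 2 a_2 + 2 a_1 - a_0 = -11  ->  a_4 = -11/12
  x^3: 20 a_5 - 4 a_3 - 2 a_2 + a_1 = 0  ->  20 a_5 = 4 a_3 + 2 a_2 - a_1 = -1  ->  a_5 = -1/20
Truncated series: y(x) = 3 - x - 3 x^2 + x^3 - (11/12) x^4 - (1/20) x^5 + O(x^6).

a_0 = 3; a_1 = -1; a_2 = -3; a_3 = 1; a_4 = -11/12; a_5 = -1/20


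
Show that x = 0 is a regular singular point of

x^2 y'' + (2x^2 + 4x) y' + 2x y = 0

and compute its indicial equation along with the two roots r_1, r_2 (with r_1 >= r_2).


Divide by x^2 to reach normal form y'' + P_1(x) y' + P_2(x) y = 0 with P_1(x) = 2 + 4/x and P_2(x) = 2/x.
x = 0 is a singular point because the y'-coefficient 2 + 4/x has a pole at x = 0 and the y-coefficient 2/x has a pole at x = 0.
It is a regular singular point because x P_1(x) = p(x) = 2x + 4 and x^2 P_2(x) = q(x) = 2x are polynomials, hence analytic at x = 0.
p(0) = 4,  q(0) = 0.
Indicial equation: r(r-1) + p(0) r + q(0) = 0, i.e. r^2 + (p(0) - 1) r + q(0) = 0, i.e. r^2 + 3 r = 0.
Discriminant: (3)^2 - 4(0) = 9, so r = (-3 ± 3)/2.
Solving: r_1 = 0, r_2 = -3.

indicial: r^2 + 3 r = 0; roots r_1 = 0, r_2 = -3


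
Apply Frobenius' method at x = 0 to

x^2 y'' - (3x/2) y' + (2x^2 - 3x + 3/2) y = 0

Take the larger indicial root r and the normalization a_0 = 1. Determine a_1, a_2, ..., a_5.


Write in Frobenius form y'' + (p(x)/x) y' + (q(x)/x^2) y = 0:
  p(x) = -3/2,  q(x) = 2x^2 - 3x + 3/2.
Indicial equation: r(r-1) + (-3/2) r + (3/2) = 0 -> roots r_1 = 3/2, r_2 = 1.
Take r = r_1 = 3/2. Let y(x) = x^r sum_{n>=0} a_n x^n with a_0 = 1.
Substitute y = x^r sum a_n x^n and match x^{r+n}. The recurrence is
  D(n) a_n - 3 a_{n-1} + 2 a_{n-2} = 0,  where D(n) = (r+n)(r+n-1) + (-3/2)(r+n) + (3/2).
  a_n = [3 a_{n-1} - 2 a_{n-2}] / D(n).
Since the indicial polynomial factors as (r - r_1)(r - r_2), D(n) = (r_1 + n - r_1)(r_1 + n - r_2) = n(n + 1/2).
Evaluating step by step (a_0 = 1):
  n = 1: D(1) = 1(1 + 1/2) = 3/2; numerator = 3(1) = 3; a_1 = (3)/(3/2) = 2
  n = 2: D(2) = 2(2 + 1/2) = 5; numerator = 3(2) - 2(1) = 4; a_2 = (4)/(5) = 4/5
  n = 3: D(3) = 3(3 + 1/2) = 21/2; numerator = 3(4/5) - 2(2) = -8/5; a_3 = (-8/5)/(21/2) = -16/105
  n = 4: D(4) = 4(4 + 1/2) = 18; numerator = 3(-16/105) - 2(4/5) = -72/35; a_4 = (-72/35)/(18) = -4/35
  n = 5: D(5) = 5(5 + 1/2) = 55/2; numerator = 3(-4/35) - 2(-16/105) = -4/105; a_5 = (-4/105)/(55/2) = -8/5775

r = 3/2; a_0 = 1; a_1 = 2; a_2 = 4/5; a_3 = -16/105; a_4 = -4/35; a_5 = -8/5775


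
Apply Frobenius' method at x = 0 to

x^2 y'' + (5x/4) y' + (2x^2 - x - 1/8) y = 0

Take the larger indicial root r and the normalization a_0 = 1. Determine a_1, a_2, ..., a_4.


Write in Frobenius form y'' + (p(x)/x) y' + (q(x)/x^2) y = 0:
  p(x) = 5/4,  q(x) = 2x^2 - x - 1/8.
Indicial equation: r(r-1) + (5/4) r + (-1/8) = 0 -> roots r_1 = 1/4, r_2 = -1/2.
Take r = r_1 = 1/4. Let y(x) = x^r sum_{n>=0} a_n x^n with a_0 = 1.
Substitute y = x^r sum a_n x^n and match x^{r+n}. The recurrence is
  D(n) a_n - 1 a_{n-1} + 2 a_{n-2} = 0,  where D(n) = (r+n)(r+n-1) + (5/4)(r+n) + (-1/8).
  a_n = [1 a_{n-1} - 2 a_{n-2}] / D(n).
Since the indicial polynomial factors as (r - r_1)(r - r_2), D(n) = (r_1 + n - r_1)(r_1 + n - r_2) = n(n + 3/4).
Evaluating step by step (a_0 = 1):
  n = 1: D(1) = 1(1 + 3/4) = 7/4; numerator = 1(1) = 1; a_1 = (1)/(7/4) = 4/7
  n = 2: D(2) = 2(2 + 3/4) = 11/2; numerator = 1(4/7) - 2(1) = -10/7; a_2 = (-10/7)/(11/2) = -20/77
  n = 3: D(3) = 3(3 + 3/4) = 45/4; numerator = 1(-20/77) - 2(4/7) = -108/77; a_3 = (-108/77)/(45/4) = -48/385
  n = 4: D(4) = 4(4 + 3/4) = 19; numerator = 1(-48/385) - 2(-20/77) = 152/385; a_4 = (152/385)/(19) = 8/385

r = 1/4; a_0 = 1; a_1 = 4/7; a_2 = -20/77; a_3 = -48/385; a_4 = 8/385


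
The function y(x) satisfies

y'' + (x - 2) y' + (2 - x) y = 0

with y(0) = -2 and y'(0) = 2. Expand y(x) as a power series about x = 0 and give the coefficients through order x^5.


Ansatz: y(x) = sum_{n>=0} a_n x^n, so y'(x) = sum_{n>=1} n a_n x^(n-1) and y''(x) = sum_{n>=2} n(n-1) a_n x^(n-2).
Substitute into P(x) y'' + Q(x) y' + R(x) y = 0 with P(x) = 1, Q(x) = x - 2, R(x) = 2 - x, and match powers of x.
Initial conditions: a_0 = -2, a_1 = 2.
Setting the coefficient of each power of x to zero and solving order by order (substituting the coefficients already found):
  x^0: 2 a_2 - 2 a_1 + 2 a_0 = 0  ->  2 a_2 = 2 a_1 - 2 a_0 = 8  ->  a_2 = 4
  x^1: 6 a_3 - 4 a_2 + 3 a_1 - a_0 = 0  ->  6 a_3 = 4 a_2 - 3 a_1 + a_0 = 8  ->  a_3 = 4/3
  x^2: 12 a_4 - 6 a_3 + 4 a_2 - a_1 = 0  ->  12 a_4 = 6 a_3 - 4 a_2 + a_1 = -6  ->  a_4 = -1/2
  x^3: 20 a_5 - 8 a_4 + 5 a_3 - a_2 = 0  ->  20 a_5 = 8 a_4 - 5 a_3 + a_2 = -20/3  ->  a_5 = -1/3
Truncated series: y(x) = -2 + 2 x + 4 x^2 + (4/3) x^3 - (1/2) x^4 - (1/3) x^5 + O(x^6).

a_0 = -2; a_1 = 2; a_2 = 4; a_3 = 4/3; a_4 = -1/2; a_5 = -1/3


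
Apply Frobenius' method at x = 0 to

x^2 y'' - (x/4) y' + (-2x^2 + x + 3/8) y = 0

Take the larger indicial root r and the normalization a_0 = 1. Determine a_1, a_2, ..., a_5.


Write in Frobenius form y'' + (p(x)/x) y' + (q(x)/x^2) y = 0:
  p(x) = -1/4,  q(x) = -2x^2 + x + 3/8.
Indicial equation: r(r-1) + (-1/4) r + (3/8) = 0 -> roots r_1 = 3/4, r_2 = 1/2.
Take r = r_1 = 3/4. Let y(x) = x^r sum_{n>=0} a_n x^n with a_0 = 1.
Substitute y = x^r sum a_n x^n and match x^{r+n}. The recurrence is
  D(n) a_n + 1 a_{n-1} - 2 a_{n-2} = 0,  where D(n) = (r+n)(r+n-1) + (-1/4)(r+n) + (3/8).
  a_n = [-1 a_{n-1} + 2 a_{n-2}] / D(n).
Since the indicial polynomial factors as (r - r_1)(r - r_2), D(n) = (r_1 + n - r_1)(r_1 + n - r_2) = n(n + 1/4).
Evaluating step by step (a_0 = 1):
  n = 1: D(1) = 1(1 + 1/4) = 5/4; numerator = -1(1) = -1; a_1 = (-1)/(5/4) = -4/5
  n = 2: D(2) = 2(2 + 1/4) = 9/2; numerator = -1(-4/5) + 2(1) = 14/5; a_2 = (14/5)/(9/2) = 28/45
  n = 3: D(3) = 3(3 + 1/4) = 39/4; numerator = -1(28/45) + 2(-4/5) = -20/9; a_3 = (-20/9)/(39/4) = -80/351
  n = 4: D(4) = 4(4 + 1/4) = 17; numerator = -1(-80/351) + 2(28/45) = 2584/1755; a_4 = (2584/1755)/(17) = 152/1755
  n = 5: D(5) = 5(5 + 1/4) = 105/4; numerator = -1(152/1755) + 2(-80/351) = -952/1755; a_5 = (-952/1755)/(105/4) = -544/26325

r = 3/4; a_0 = 1; a_1 = -4/5; a_2 = 28/45; a_3 = -80/351; a_4 = 152/1755; a_5 = -544/26325


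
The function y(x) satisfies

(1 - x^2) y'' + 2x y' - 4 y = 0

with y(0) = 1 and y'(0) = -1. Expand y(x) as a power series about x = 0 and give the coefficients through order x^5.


Ansatz: y(x) = sum_{n>=0} a_n x^n, so y'(x) = sum_{n>=1} n a_n x^(n-1) and y''(x) = sum_{n>=2} n(n-1) a_n x^(n-2).
Substitute into P(x) y'' + Q(x) y' + R(x) y = 0 with P(x) = 1 - x^2, Q(x) = 2x, R(x) = -4, and match powers of x.
Initial conditions: a_0 = 1, a_1 = -1.
Setting the coefficient of each power of x to zero and solving order by order (substituting the coefficients already found):
  x^0: 2 a_2 - 4 a_0 = 0  ->  2 a_2 = 4 a_0 = 4  ->  a_2 = 2
  x^1: 6 a_3 - 2 a_1 = 0  ->  6 a_3 = 2 a_1 = -2  ->  a_3 = -1/3
  x^2: 12 a_4 - 2 a_2 = 0  ->  12 a_4 = 2 a_2 = 4  ->  a_4 = 1/3
  x^3: 20 a_5 - 4 a_3 = 0  ->  20 a_5 = 4 a_3 = -4/3  ->  a_5 = -1/15
Truncated series: y(x) = 1 - x + 2 x^2 - (1/3) x^3 + (1/3) x^4 - (1/15) x^5 + O(x^6).

a_0 = 1; a_1 = -1; a_2 = 2; a_3 = -1/3; a_4 = 1/3; a_5 = -1/15


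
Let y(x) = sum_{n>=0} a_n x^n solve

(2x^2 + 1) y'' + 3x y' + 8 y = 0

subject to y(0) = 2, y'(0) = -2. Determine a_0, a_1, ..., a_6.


Ansatz: y(x) = sum_{n>=0} a_n x^n, so y'(x) = sum_{n>=1} n a_n x^(n-1) and y''(x) = sum_{n>=2} n(n-1) a_n x^(n-2).
Substitute into P(x) y'' + Q(x) y' + R(x) y = 0 with P(x) = 2x^2 + 1, Q(x) = 3x, R(x) = 8, and match powers of x.
Initial conditions: a_0 = 2, a_1 = -2.
Setting the coefficient of each power of x to zero and solving order by order (substituting the coefficients already found):
  x^0: 2 a_2 + 8 a_0 = 0  ->  2 a_2 = -8 a_0 = -16  ->  a_2 = -8
  x^1: 6 a_3 + 11 a_1 = 0  ->  6 a_3 = -11 a_1 = 22  ->  a_3 = 11/3
  x^2: 12 a_4 + 18 a_2 = 0  ->  12 a_4 = -18 a_2 = 144  ->  a_4 = 12
  x^3: 20 a_5 + 29 a_3 = 0  ->  20 a_5 = -29 a_3 = -319/3  ->  a_5 = -319/60
  x^4: 30 a_6 + 44 a_4 = 0  ->  30 a_6 = -44 a_4 = -528  ->  a_6 = -88/5
Truncated series: y(x) = 2 - 2 x - 8 x^2 + (11/3) x^3 + 12 x^4 - (319/60) x^5 - (88/5) x^6 + O(x^7).

a_0 = 2; a_1 = -2; a_2 = -8; a_3 = 11/3; a_4 = 12; a_5 = -319/60; a_6 = -88/5


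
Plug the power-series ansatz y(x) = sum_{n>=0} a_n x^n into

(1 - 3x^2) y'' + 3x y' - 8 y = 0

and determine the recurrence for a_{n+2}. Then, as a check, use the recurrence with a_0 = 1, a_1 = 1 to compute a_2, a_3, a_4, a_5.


Substitute y = sum_n a_n x^n.
(1 - 3 x^2) y'' contributes (n+2)(n+1) a_{n+2} - 3 n(n-1) a_n at x^n.
3 x y'(x) contributes 3 n a_n at x^n.
-8 y(x) contributes -8 a_n at x^n.
Matching x^n: (n+2)(n+1) a_{n+2} + (-3 n(n-1) + 3 n - 8) a_n = 0.
Thus a_{n+2} = (3 n(n-1) - 3 n + 8) / ((n+1)(n+2)) * a_n.

Check with a_0 = 1, a_1 = 1 (apply the recurrence for n = 0, 1, 2, 3): a_0 = 1, a_1 = 1, a_2 = 4, a_3 = 5/6, a_4 = 8/3, a_5 = 17/24.

a_(n+2) = (3 n(n-1) - 3 n + 8) / ((n+1)(n+2)) * a_n; check: a_0 = 1, a_1 = 1, a_2 = 4, a_3 = 5/6, a_4 = 8/3, a_5 = 17/24


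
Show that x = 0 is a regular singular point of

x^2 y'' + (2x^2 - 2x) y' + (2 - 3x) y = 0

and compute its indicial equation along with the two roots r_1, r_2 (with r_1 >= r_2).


Divide by x^2 to reach normal form y'' + P_1(x) y' + P_2(x) y = 0 with P_1(x) = 2 - 2/x and P_2(x) = -3/x + 2/x^2.
x = 0 is a singular point because the y'-coefficient 2 - 2/x has a pole at x = 0 and the y-coefficient -3/x + 2/x^2 has a pole at x = 0.
It is a regular singular point because x P_1(x) = p(x) = 2x - 2 and x^2 P_2(x) = q(x) = 2 - 3x are polynomials, hence analytic at x = 0.
p(0) = -2,  q(0) = 2.
Indicial equation: r(r-1) + p(0) r + q(0) = 0, i.e. r^2 + (p(0) - 1) r + q(0) = 0, i.e. r^2 - 3 r + 2 = 0.
Discriminant: (-3)^2 - 4(2) = 1, so r = (3 ± 1)/2.
Solving: r_1 = 2, r_2 = 1.

indicial: r^2 - 3 r + 2 = 0; roots r_1 = 2, r_2 = 1


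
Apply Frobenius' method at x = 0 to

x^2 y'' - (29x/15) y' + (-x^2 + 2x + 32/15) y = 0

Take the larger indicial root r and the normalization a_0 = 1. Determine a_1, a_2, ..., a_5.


Write in Frobenius form y'' + (p(x)/x) y' + (q(x)/x^2) y = 0:
  p(x) = -29/15,  q(x) = -x^2 + 2x + 32/15.
Indicial equation: r(r-1) + (-29/15) r + (32/15) = 0 -> roots r_1 = 8/5, r_2 = 4/3.
Take r = r_1 = 8/5. Let y(x) = x^r sum_{n>=0} a_n x^n with a_0 = 1.
Substitute y = x^r sum a_n x^n and match x^{r+n}. The recurrence is
  D(n) a_n + 2 a_{n-1} - 1 a_{n-2} = 0,  where D(n) = (r+n)(r+n-1) + (-29/15)(r+n) + (32/15).
  a_n = [-2 a_{n-1} + 1 a_{n-2}] / D(n).
Since the indicial polynomial factors as (r - r_1)(r - r_2), D(n) = (r_1 + n - r_1)(r_1 + n - r_2) = n(n + 4/15).
Evaluating step by step (a_0 = 1):
  n = 1: D(1) = 1(1 + 4/15) = 19/15; numerator = -2(1) = -2; a_1 = (-2)/(19/15) = -30/19
  n = 2: D(2) = 2(2 + 4/15) = 68/15; numerator = -2(-30/19) + 1(1) = 79/19; a_2 = (79/19)/(68/15) = 1185/1292
  n = 3: D(3) = 3(3 + 4/15) = 49/5; numerator = -2(1185/1292) + 1(-30/19) = -2205/646; a_3 = (-2205/646)/(49/5) = -225/646
  n = 4: D(4) = 4(4 + 4/15) = 256/15; numerator = -2(-225/646) + 1(1185/1292) = 2085/1292; a_4 = (2085/1292)/(256/15) = 31275/330752
  n = 5: D(5) = 5(5 + 4/15) = 79/3; numerator = -2(31275/330752) + 1(-225/646) = -88875/165376; a_5 = (-88875/165376)/(79/3) = -3375/165376

r = 8/5; a_0 = 1; a_1 = -30/19; a_2 = 1185/1292; a_3 = -225/646; a_4 = 31275/330752; a_5 = -3375/165376


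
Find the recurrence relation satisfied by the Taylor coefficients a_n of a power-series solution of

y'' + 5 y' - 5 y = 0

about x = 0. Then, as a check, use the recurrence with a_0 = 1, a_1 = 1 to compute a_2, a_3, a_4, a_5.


Substitute y = sum_n a_n x^n.
y''(x) has coefficient (n+2)(n+1) a_{n+2} at x^n;
5 y'(x) has coefficient 5 (n+1) a_{n+1} at x^n;
-5 y(x) has coefficient -5 a_n at x^n.
Matching x^n: (n+2)(n+1) a_{n+2} + 5 (n+1) a_{n+1} - 5 a_n = 0.
Thus a_{n+2} = [-5 (n+1) a_{n+1} + 5 a_n] / ((n+1)(n+2)).

Check with a_0 = 1, a_1 = 1 (apply the recurrence for n = 0, 1, 2, 3): a_0 = 1, a_1 = 1, a_2 = 0, a_3 = 5/6, a_4 = -25/24, a_5 = 5/4.

a_(n+2) = [-5 (n+1) a_(n+1) + 5 a_n] / ((n+1)(n+2)); check: a_0 = 1, a_1 = 1, a_2 = 0, a_3 = 5/6, a_4 = -25/24, a_5 = 5/4


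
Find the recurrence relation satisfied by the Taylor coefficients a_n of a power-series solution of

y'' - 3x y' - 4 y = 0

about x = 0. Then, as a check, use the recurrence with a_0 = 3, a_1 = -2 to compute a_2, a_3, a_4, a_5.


Substitute y = sum_n a_n x^n.
y''(x) has coefficient (n+2)(n+1) a_{n+2} at x^n;
-3 x y'(x) has coefficient -3 n a_n at x^n (shift);
-4 y(x) has coefficient -4 a_n at x^n.
Matching x^n: (n+2)(n+1) a_{n+2} + (-3n - 4) a_n = 0.
Thus a_{n+2} = (3n + 4) / ((n+1)(n+2)) * a_n.

Check with a_0 = 3, a_1 = -2 (apply the recurrence for n = 0, 1, 2, 3): a_0 = 3, a_1 = -2, a_2 = 6, a_3 = -7/3, a_4 = 5, a_5 = -91/60.

a_(n+2) = (3n + 4) / ((n+1)(n+2)) * a_n; check: a_0 = 3, a_1 = -2, a_2 = 6, a_3 = -7/3, a_4 = 5, a_5 = -91/60


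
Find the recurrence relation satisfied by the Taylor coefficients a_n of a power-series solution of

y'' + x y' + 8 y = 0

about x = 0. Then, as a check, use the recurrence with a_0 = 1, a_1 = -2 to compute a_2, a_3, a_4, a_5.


Substitute y = sum_n a_n x^n.
y''(x) has coefficient (n+2)(n+1) a_{n+2} at x^n;
x y'(x) has coefficient n a_n at x^n (shift);
8 y(x) has coefficient 8 a_n at x^n.
Matching x^n: (n+2)(n+1) a_{n+2} + (n + 8) a_n = 0.
Thus a_{n+2} = (-n - 8) / ((n+1)(n+2)) * a_n.

Check with a_0 = 1, a_1 = -2 (apply the recurrence for n = 0, 1, 2, 3): a_0 = 1, a_1 = -2, a_2 = -4, a_3 = 3, a_4 = 10/3, a_5 = -33/20.

a_(n+2) = (-n - 8) / ((n+1)(n+2)) * a_n; check: a_0 = 1, a_1 = -2, a_2 = -4, a_3 = 3, a_4 = 10/3, a_5 = -33/20


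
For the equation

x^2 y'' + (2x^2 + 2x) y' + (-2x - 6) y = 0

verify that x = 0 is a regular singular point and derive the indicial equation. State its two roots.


Divide by x^2 to reach normal form y'' + P_1(x) y' + P_2(x) y = 0 with P_1(x) = 2 + 2/x and P_2(x) = -2/x - 6/x^2.
x = 0 is a singular point because the y'-coefficient 2 + 2/x has a pole at x = 0 and the y-coefficient -2/x - 6/x^2 has a pole at x = 0.
It is a regular singular point because x P_1(x) = p(x) = 2x + 2 and x^2 P_2(x) = q(x) = -2x - 6 are polynomials, hence analytic at x = 0.
p(0) = 2,  q(0) = -6.
Indicial equation: r(r-1) + p(0) r + q(0) = 0, i.e. r^2 + (p(0) - 1) r + q(0) = 0, i.e. r^2 + 1 r - 6 = 0.
Discriminant: (1)^2 - 4(-6) = 25, so r = (-1 ± 5)/2.
Solving: r_1 = 2, r_2 = -3.

indicial: r^2 + 1 r - 6 = 0; roots r_1 = 2, r_2 = -3


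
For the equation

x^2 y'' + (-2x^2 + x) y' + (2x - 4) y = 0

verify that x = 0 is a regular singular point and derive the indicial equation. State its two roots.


Divide by x^2 to reach normal form y'' + P_1(x) y' + P_2(x) y = 0 with P_1(x) = -2 + 1/x and P_2(x) = 2/x - 4/x^2.
x = 0 is a singular point because the y'-coefficient -2 + 1/x has a pole at x = 0 and the y-coefficient 2/x - 4/x^2 has a pole at x = 0.
It is a regular singular point because x P_1(x) = p(x) = 1 - 2x and x^2 P_2(x) = q(x) = 2x - 4 are polynomials, hence analytic at x = 0.
p(0) = 1,  q(0) = -4.
Indicial equation: r(r-1) + p(0) r + q(0) = 0, i.e. r^2 + (p(0) - 1) r + q(0) = 0, i.e. r^2 - 4 = 0.
Discriminant: (0)^2 - 4(-4) = 16, so r = (0 ± 4)/2.
Solving: r_1 = 2, r_2 = -2.

indicial: r^2 - 4 = 0; roots r_1 = 2, r_2 = -2


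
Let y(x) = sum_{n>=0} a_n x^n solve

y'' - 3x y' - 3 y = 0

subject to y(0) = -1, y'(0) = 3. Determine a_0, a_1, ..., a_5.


Ansatz: y(x) = sum_{n>=0} a_n x^n, so y'(x) = sum_{n>=1} n a_n x^(n-1) and y''(x) = sum_{n>=2} n(n-1) a_n x^(n-2).
Substitute into P(x) y'' + Q(x) y' + R(x) y = 0 with P(x) = 1, Q(x) = -3x, R(x) = -3, and match powers of x.
Initial conditions: a_0 = -1, a_1 = 3.
Setting the coefficient of each power of x to zero and solving order by order (substituting the coefficients already found):
  x^0: 2 a_2 - 3 a_0 = 0  ->  2 a_2 = 3 a_0 = -3  ->  a_2 = -3/2
  x^1: 6 a_3 - 6 a_1 = 0  ->  6 a_3 = 6 a_1 = 18  ->  a_3 = 3
  x^2: 12 a_4 - 9 a_2 = 0  ->  12 a_4 = 9 a_2 = -27/2  ->  a_4 = -9/8
  x^3: 20 a_5 - 12 a_3 = 0  ->  20 a_5 = 12 a_3 = 36  ->  a_5 = 9/5
Truncated series: y(x) = -1 + 3 x - (3/2) x^2 + 3 x^3 - (9/8) x^4 + (9/5) x^5 + O(x^6).

a_0 = -1; a_1 = 3; a_2 = -3/2; a_3 = 3; a_4 = -9/8; a_5 = 9/5


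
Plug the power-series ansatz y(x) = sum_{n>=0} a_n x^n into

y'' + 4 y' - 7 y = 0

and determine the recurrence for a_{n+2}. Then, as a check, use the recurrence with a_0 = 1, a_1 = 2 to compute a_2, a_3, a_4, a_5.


Substitute y = sum_n a_n x^n.
y''(x) has coefficient (n+2)(n+1) a_{n+2} at x^n;
4 y'(x) has coefficient 4 (n+1) a_{n+1} at x^n;
-7 y(x) has coefficient -7 a_n at x^n.
Matching x^n: (n+2)(n+1) a_{n+2} + 4 (n+1) a_{n+1} - 7 a_n = 0.
Thus a_{n+2} = [-4 (n+1) a_{n+1} + 7 a_n] / ((n+1)(n+2)).

Check with a_0 = 1, a_1 = 2 (apply the recurrence for n = 0, 1, 2, 3): a_0 = 1, a_1 = 2, a_2 = -1/2, a_3 = 3, a_4 = -79/24, a_5 = 221/60.

a_(n+2) = [-4 (n+1) a_(n+1) + 7 a_n] / ((n+1)(n+2)); check: a_0 = 1, a_1 = 2, a_2 = -1/2, a_3 = 3, a_4 = -79/24, a_5 = 221/60


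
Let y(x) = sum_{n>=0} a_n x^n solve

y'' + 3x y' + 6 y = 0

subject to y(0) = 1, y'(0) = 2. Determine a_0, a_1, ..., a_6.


Ansatz: y(x) = sum_{n>=0} a_n x^n, so y'(x) = sum_{n>=1} n a_n x^(n-1) and y''(x) = sum_{n>=2} n(n-1) a_n x^(n-2).
Substitute into P(x) y'' + Q(x) y' + R(x) y = 0 with P(x) = 1, Q(x) = 3x, R(x) = 6, and match powers of x.
Initial conditions: a_0 = 1, a_1 = 2.
Setting the coefficient of each power of x to zero and solving order by order (substituting the coefficients already found):
  x^0: 2 a_2 + 6 a_0 = 0  ->  2 a_2 = -6 a_0 = -6  ->  a_2 = -3
  x^1: 6 a_3 + 9 a_1 = 0  ->  6 a_3 = -9 a_1 = -18  ->  a_3 = -3
  x^2: 12 a_4 + 12 a_2 = 0  ->  12 a_4 = -12 a_2 = 36  ->  a_4 = 3
  x^3: 20 a_5 + 15 a_3 = 0  ->  20 a_5 = -15 a_3 = 45  ->  a_5 = 9/4
  x^4: 30 a_6 + 18 a_4 = 0  ->  30 a_6 = -18 a_4 = -54  ->  a_6 = -9/5
Truncated series: y(x) = 1 + 2 x - 3 x^2 - 3 x^3 + 3 x^4 + (9/4) x^5 - (9/5) x^6 + O(x^7).

a_0 = 1; a_1 = 2; a_2 = -3; a_3 = -3; a_4 = 3; a_5 = 9/4; a_6 = -9/5


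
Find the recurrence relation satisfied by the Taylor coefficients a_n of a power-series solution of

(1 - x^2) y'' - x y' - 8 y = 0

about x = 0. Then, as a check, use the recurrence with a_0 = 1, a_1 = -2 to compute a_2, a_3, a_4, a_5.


Substitute y = sum_n a_n x^n.
(1 - 1 x^2) y'' contributes (n+2)(n+1) a_{n+2} - n(n-1) a_n at x^n.
-x y'(x) contributes -n a_n at x^n.
-8 y(x) contributes -8 a_n at x^n.
Matching x^n: (n+2)(n+1) a_{n+2} + (-n(n-1) - n - 8) a_n = 0.
Thus a_{n+2} = (n(n-1) + n + 8) / ((n+1)(n+2)) * a_n.

Check with a_0 = 1, a_1 = -2 (apply the recurrence for n = 0, 1, 2, 3): a_0 = 1, a_1 = -2, a_2 = 4, a_3 = -3, a_4 = 4, a_5 = -51/20.

a_(n+2) = (n(n-1) + n + 8) / ((n+1)(n+2)) * a_n; check: a_0 = 1, a_1 = -2, a_2 = 4, a_3 = -3, a_4 = 4, a_5 = -51/20


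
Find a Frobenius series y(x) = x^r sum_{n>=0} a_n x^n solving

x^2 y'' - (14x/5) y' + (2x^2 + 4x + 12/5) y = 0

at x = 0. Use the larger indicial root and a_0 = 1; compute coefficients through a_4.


Write in Frobenius form y'' + (p(x)/x) y' + (q(x)/x^2) y = 0:
  p(x) = -14/5,  q(x) = 2x^2 + 4x + 12/5.
Indicial equation: r(r-1) + (-14/5) r + (12/5) = 0 -> roots r_1 = 3, r_2 = 4/5.
Take r = r_1 = 3. Let y(x) = x^r sum_{n>=0} a_n x^n with a_0 = 1.
Substitute y = x^r sum a_n x^n and match x^{r+n}. The recurrence is
  D(n) a_n + 4 a_{n-1} + 2 a_{n-2} = 0,  where D(n) = (r+n)(r+n-1) + (-14/5)(r+n) + (12/5).
  a_n = [-4 a_{n-1} - 2 a_{n-2}] / D(n).
Since the indicial polynomial factors as (r - r_1)(r - r_2), D(n) = (r_1 + n - r_1)(r_1 + n - r_2) = n(n + 11/5).
Evaluating step by step (a_0 = 1):
  n = 1: D(1) = 1(1 + 11/5) = 16/5; numerator = -4(1) = -4; a_1 = (-4)/(16/5) = -5/4
  n = 2: D(2) = 2(2 + 11/5) = 42/5; numerator = -4(-5/4) - 2(1) = 3; a_2 = (3)/(42/5) = 5/14
  n = 3: D(3) = 3(3 + 11/5) = 78/5; numerator = -4(5/14) - 2(-5/4) = 15/14; a_3 = (15/14)/(78/5) = 25/364
  n = 4: D(4) = 4(4 + 11/5) = 124/5; numerator = -4(25/364) - 2(5/14) = -90/91; a_4 = (-90/91)/(124/5) = -225/5642

r = 3; a_0 = 1; a_1 = -5/4; a_2 = 5/14; a_3 = 25/364; a_4 = -225/5642


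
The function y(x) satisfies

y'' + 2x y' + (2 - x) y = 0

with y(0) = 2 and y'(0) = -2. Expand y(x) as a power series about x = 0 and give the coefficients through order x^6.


Ansatz: y(x) = sum_{n>=0} a_n x^n, so y'(x) = sum_{n>=1} n a_n x^(n-1) and y''(x) = sum_{n>=2} n(n-1) a_n x^(n-2).
Substitute into P(x) y'' + Q(x) y' + R(x) y = 0 with P(x) = 1, Q(x) = 2x, R(x) = 2 - x, and match powers of x.
Initial conditions: a_0 = 2, a_1 = -2.
Setting the coefficient of each power of x to zero and solving order by order (substituting the coefficients already found):
  x^0: 2 a_2 + 2 a_0 = 0  ->  2 a_2 = -2 a_0 = -4  ->  a_2 = -2
  x^1: 6 a_3 + 4 a_1 - a_0 = 0  ->  6 a_3 = -4 a_1 + a_0 = 10  ->  a_3 = 5/3
  x^2: 12 a_4 + 6 a_2 - a_1 = 0  ->  12 a_4 = -6 a_2 + a_1 = 10  ->  a_4 = 5/6
  x^3: 20 a_5 + 8 a_3 - a_2 = 0  ->  20 a_5 = -8 a_3 + a_2 = -46/3  ->  a_5 = -23/30
  x^4: 30 a_6 + 10 a_4 - a_3 = 0  ->  30 a_6 = -10 a_4 + a_3 = -20/3  ->  a_6 = -2/9
Truncated series: y(x) = 2 - 2 x - 2 x^2 + (5/3) x^3 + (5/6) x^4 - (23/30) x^5 - (2/9) x^6 + O(x^7).

a_0 = 2; a_1 = -2; a_2 = -2; a_3 = 5/3; a_4 = 5/6; a_5 = -23/30; a_6 = -2/9


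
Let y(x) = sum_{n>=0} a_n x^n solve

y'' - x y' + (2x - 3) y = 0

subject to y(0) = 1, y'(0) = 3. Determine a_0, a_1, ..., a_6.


Ansatz: y(x) = sum_{n>=0} a_n x^n, so y'(x) = sum_{n>=1} n a_n x^(n-1) and y''(x) = sum_{n>=2} n(n-1) a_n x^(n-2).
Substitute into P(x) y'' + Q(x) y' + R(x) y = 0 with P(x) = 1, Q(x) = -x, R(x) = 2x - 3, and match powers of x.
Initial conditions: a_0 = 1, a_1 = 3.
Setting the coefficient of each power of x to zero and solving order by order (substituting the coefficients already found):
  x^0: 2 a_2 - 3 a_0 = 0  ->  2 a_2 = 3 a_0 = 3  ->  a_2 = 3/2
  x^1: 6 a_3 - 4 a_1 + 2 a_0 = 0  ->  6 a_3 = 4 a_1 - 2 a_0 = 10  ->  a_3 = 5/3
  x^2: 12 a_4 - 5 a_2 + 2 a_1 = 0  ->  12 a_4 = 5 a_2 - 2 a_1 = 3/2  ->  a_4 = 1/8
  x^3: 20 a_5 - 6 a_3 + 2 a_2 = 0  ->  20 a_5 = 6 a_3 - 2 a_2 = 7  ->  a_5 = 7/20
  x^4: 30 a_6 - 7 a_4 + 2 a_3 = 0  ->  30 a_6 = 7 a_4 - 2 a_3 = -59/24  ->  a_6 = -59/720
Truncated series: y(x) = 1 + 3 x + (3/2) x^2 + (5/3) x^3 + (1/8) x^4 + (7/20) x^5 - (59/720) x^6 + O(x^7).

a_0 = 1; a_1 = 3; a_2 = 3/2; a_3 = 5/3; a_4 = 1/8; a_5 = 7/20; a_6 = -59/720


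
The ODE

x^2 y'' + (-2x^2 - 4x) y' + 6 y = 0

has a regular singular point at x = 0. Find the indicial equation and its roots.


Divide by x^2 to reach normal form y'' + P_1(x) y' + P_2(x) y = 0 with P_1(x) = -2 - 4/x and P_2(x) = 6/x^2.
x = 0 is a singular point because the y'-coefficient -2 - 4/x has a pole at x = 0 and the y-coefficient 6/x^2 has a pole at x = 0.
It is a regular singular point because x P_1(x) = p(x) = -2x - 4 and x^2 P_2(x) = q(x) = 6 are polynomials, hence analytic at x = 0.
p(0) = -4,  q(0) = 6.
Indicial equation: r(r-1) + p(0) r + q(0) = 0, i.e. r^2 + (p(0) - 1) r + q(0) = 0, i.e. r^2 - 5 r + 6 = 0.
Discriminant: (-5)^2 - 4(6) = 1, so r = (5 ± 1)/2.
Solving: r_1 = 3, r_2 = 2.

indicial: r^2 - 5 r + 6 = 0; roots r_1 = 3, r_2 = 2


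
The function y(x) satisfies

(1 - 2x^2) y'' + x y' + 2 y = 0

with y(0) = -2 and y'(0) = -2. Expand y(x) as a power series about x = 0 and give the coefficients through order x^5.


Ansatz: y(x) = sum_{n>=0} a_n x^n, so y'(x) = sum_{n>=1} n a_n x^(n-1) and y''(x) = sum_{n>=2} n(n-1) a_n x^(n-2).
Substitute into P(x) y'' + Q(x) y' + R(x) y = 0 with P(x) = 1 - 2x^2, Q(x) = x, R(x) = 2, and match powers of x.
Initial conditions: a_0 = -2, a_1 = -2.
Setting the coefficient of each power of x to zero and solving order by order (substituting the coefficients already found):
  x^0: 2 a_2 + 2 a_0 = 0  ->  2 a_2 = -2 a_0 = 4  ->  a_2 = 2
  x^1: 6 a_3 + 3 a_1 = 0  ->  6 a_3 = -3 a_1 = 6  ->  a_3 = 1
  x^2: 12 a_4 = 0  ->  a_4 = 0
  x^3: 20 a_5 - 7 a_3 = 0  ->  20 a_5 = 7 a_3 = 7  ->  a_5 = 7/20
Truncated series: y(x) = -2 - 2 x + 2 x^2 + x^3 + (7/20) x^5 + O(x^6).

a_0 = -2; a_1 = -2; a_2 = 2; a_3 = 1; a_4 = 0; a_5 = 7/20


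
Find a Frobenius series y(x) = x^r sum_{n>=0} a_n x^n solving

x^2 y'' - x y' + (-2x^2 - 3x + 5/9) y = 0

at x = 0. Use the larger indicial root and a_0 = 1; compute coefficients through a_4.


Write in Frobenius form y'' + (p(x)/x) y' + (q(x)/x^2) y = 0:
  p(x) = -1,  q(x) = -2x^2 - 3x + 5/9.
Indicial equation: r(r-1) + (-1) r + (5/9) = 0 -> roots r_1 = 5/3, r_2 = 1/3.
Take r = r_1 = 5/3. Let y(x) = x^r sum_{n>=0} a_n x^n with a_0 = 1.
Substitute y = x^r sum a_n x^n and match x^{r+n}. The recurrence is
  D(n) a_n - 3 a_{n-1} - 2 a_{n-2} = 0,  where D(n) = (r+n)(r+n-1) + (-1)(r+n) + (5/9).
  a_n = [3 a_{n-1} + 2 a_{n-2}] / D(n).
Since the indicial polynomial factors as (r - r_1)(r - r_2), D(n) = (r_1 + n - r_1)(r_1 + n - r_2) = n(n + 4/3).
Evaluating step by step (a_0 = 1):
  n = 1: D(1) = 1(1 + 4/3) = 7/3; numerator = 3(1) = 3; a_1 = (3)/(7/3) = 9/7
  n = 2: D(2) = 2(2 + 4/3) = 20/3; numerator = 3(9/7) + 2(1) = 41/7; a_2 = (41/7)/(20/3) = 123/140
  n = 3: D(3) = 3(3 + 4/3) = 13; numerator = 3(123/140) + 2(9/7) = 729/140; a_3 = (729/140)/(13) = 729/1820
  n = 4: D(4) = 4(4 + 4/3) = 64/3; numerator = 3(729/1820) + 2(123/140) = 1077/364; a_4 = (1077/364)/(64/3) = 3231/23296

r = 5/3; a_0 = 1; a_1 = 9/7; a_2 = 123/140; a_3 = 729/1820; a_4 = 3231/23296


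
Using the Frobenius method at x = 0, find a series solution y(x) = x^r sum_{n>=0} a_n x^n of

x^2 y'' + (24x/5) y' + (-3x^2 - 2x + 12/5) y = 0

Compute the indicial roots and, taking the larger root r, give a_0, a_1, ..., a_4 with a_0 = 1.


Write in Frobenius form y'' + (p(x)/x) y' + (q(x)/x^2) y = 0:
  p(x) = 24/5,  q(x) = -3x^2 - 2x + 12/5.
Indicial equation: r(r-1) + (24/5) r + (12/5) = 0 -> roots r_1 = -4/5, r_2 = -3.
Take r = r_1 = -4/5. Let y(x) = x^r sum_{n>=0} a_n x^n with a_0 = 1.
Substitute y = x^r sum a_n x^n and match x^{r+n}. The recurrence is
  D(n) a_n - 2 a_{n-1} - 3 a_{n-2} = 0,  where D(n) = (r+n)(r+n-1) + (24/5)(r+n) + (12/5).
  a_n = [2 a_{n-1} + 3 a_{n-2}] / D(n).
Since the indicial polynomial factors as (r - r_1)(r - r_2), D(n) = (r_1 + n - r_1)(r_1 + n - r_2) = n(n + 11/5).
Evaluating step by step (a_0 = 1):
  n = 1: D(1) = 1(1 + 11/5) = 16/5; numerator = 2(1) = 2; a_1 = (2)/(16/5) = 5/8
  n = 2: D(2) = 2(2 + 11/5) = 42/5; numerator = 2(5/8) + 3(1) = 17/4; a_2 = (17/4)/(42/5) = 85/168
  n = 3: D(3) = 3(3 + 11/5) = 78/5; numerator = 2(85/168) + 3(5/8) = 485/168; a_3 = (485/168)/(78/5) = 2425/13104
  n = 4: D(4) = 4(4 + 11/5) = 124/5; numerator = 2(2425/13104) + 3(85/168) = 6185/3276; a_4 = (6185/3276)/(124/5) = 30925/406224

r = -4/5; a_0 = 1; a_1 = 5/8; a_2 = 85/168; a_3 = 2425/13104; a_4 = 30925/406224


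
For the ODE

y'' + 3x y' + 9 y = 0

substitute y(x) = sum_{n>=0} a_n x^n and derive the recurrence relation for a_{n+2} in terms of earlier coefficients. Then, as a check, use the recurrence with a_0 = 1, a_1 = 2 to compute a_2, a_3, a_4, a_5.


Substitute y = sum_n a_n x^n.
y''(x) has coefficient (n+2)(n+1) a_{n+2} at x^n;
3 x y'(x) has coefficient 3 n a_n at x^n (shift);
9 y(x) has coefficient 9 a_n at x^n.
Matching x^n: (n+2)(n+1) a_{n+2} + (3n + 9) a_n = 0.
Thus a_{n+2} = (-3n - 9) / ((n+1)(n+2)) * a_n.

Check with a_0 = 1, a_1 = 2 (apply the recurrence for n = 0, 1, 2, 3): a_0 = 1, a_1 = 2, a_2 = -9/2, a_3 = -4, a_4 = 45/8, a_5 = 18/5.

a_(n+2) = (-3n - 9) / ((n+1)(n+2)) * a_n; check: a_0 = 1, a_1 = 2, a_2 = -9/2, a_3 = -4, a_4 = 45/8, a_5 = 18/5


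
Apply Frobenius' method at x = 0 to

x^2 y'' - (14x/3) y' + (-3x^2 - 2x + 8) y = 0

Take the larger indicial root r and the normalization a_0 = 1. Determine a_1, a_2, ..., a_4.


Write in Frobenius form y'' + (p(x)/x) y' + (q(x)/x^2) y = 0:
  p(x) = -14/3,  q(x) = -3x^2 - 2x + 8.
Indicial equation: r(r-1) + (-14/3) r + (8) = 0 -> roots r_1 = 3, r_2 = 8/3.
Take r = r_1 = 3. Let y(x) = x^r sum_{n>=0} a_n x^n with a_0 = 1.
Substitute y = x^r sum a_n x^n and match x^{r+n}. The recurrence is
  D(n) a_n - 2 a_{n-1} - 3 a_{n-2} = 0,  where D(n) = (r+n)(r+n-1) + (-14/3)(r+n) + (8).
  a_n = [2 a_{n-1} + 3 a_{n-2}] / D(n).
Since the indicial polynomial factors as (r - r_1)(r - r_2), D(n) = (r_1 + n - r_1)(r_1 + n - r_2) = n(n + 1/3).
Evaluating step by step (a_0 = 1):
  n = 1: D(1) = 1(1 + 1/3) = 4/3; numerator = 2(1) = 2; a_1 = (2)/(4/3) = 3/2
  n = 2: D(2) = 2(2 + 1/3) = 14/3; numerator = 2(3/2) + 3(1) = 6; a_2 = (6)/(14/3) = 9/7
  n = 3: D(3) = 3(3 + 1/3) = 10; numerator = 2(9/7) + 3(3/2) = 99/14; a_3 = (99/14)/(10) = 99/140
  n = 4: D(4) = 4(4 + 1/3) = 52/3; numerator = 2(99/140) + 3(9/7) = 369/70; a_4 = (369/70)/(52/3) = 1107/3640

r = 3; a_0 = 1; a_1 = 3/2; a_2 = 9/7; a_3 = 99/140; a_4 = 1107/3640


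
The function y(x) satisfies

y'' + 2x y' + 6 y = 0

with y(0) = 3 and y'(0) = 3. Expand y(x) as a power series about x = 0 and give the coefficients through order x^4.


Ansatz: y(x) = sum_{n>=0} a_n x^n, so y'(x) = sum_{n>=1} n a_n x^(n-1) and y''(x) = sum_{n>=2} n(n-1) a_n x^(n-2).
Substitute into P(x) y'' + Q(x) y' + R(x) y = 0 with P(x) = 1, Q(x) = 2x, R(x) = 6, and match powers of x.
Initial conditions: a_0 = 3, a_1 = 3.
Setting the coefficient of each power of x to zero and solving order by order (substituting the coefficients already found):
  x^0: 2 a_2 + 6 a_0 = 0  ->  2 a_2 = -6 a_0 = -18  ->  a_2 = -9
  x^1: 6 a_3 + 8 a_1 = 0  ->  6 a_3 = -8 a_1 = -24  ->  a_3 = -4
  x^2: 12 a_4 + 10 a_2 = 0  ->  12 a_4 = -10 a_2 = 90  ->  a_4 = 15/2
Truncated series: y(x) = 3 + 3 x - 9 x^2 - 4 x^3 + (15/2) x^4 + O(x^5).

a_0 = 3; a_1 = 3; a_2 = -9; a_3 = -4; a_4 = 15/2


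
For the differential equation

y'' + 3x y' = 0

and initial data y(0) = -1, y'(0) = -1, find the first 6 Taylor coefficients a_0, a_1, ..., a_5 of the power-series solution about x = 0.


Ansatz: y(x) = sum_{n>=0} a_n x^n, so y'(x) = sum_{n>=1} n a_n x^(n-1) and y''(x) = sum_{n>=2} n(n-1) a_n x^(n-2).
Substitute into P(x) y'' + Q(x) y' + R(x) y = 0 with P(x) = 1, Q(x) = 3x, R(x) = 0, and match powers of x.
Initial conditions: a_0 = -1, a_1 = -1.
Setting the coefficient of each power of x to zero and solving order by order (substituting the coefficients already found):
  x^0: 2 a_2 = 0  ->  a_2 = 0
  x^1: 6 a_3 + 3 a_1 = 0  ->  6 a_3 = -3 a_1 = 3  ->  a_3 = 1/2
  x^2: 12 a_4 + 6 a_2 = 0  ->  12 a_4 = -6 a_2 = 0  ->  a_4 = 0
  x^3: 20 a_5 + 9 a_3 = 0  ->  20 a_5 = -9 a_3 = -9/2  ->  a_5 = -9/40
Truncated series: y(x) = -1 - x + (1/2) x^3 - (9/40) x^5 + O(x^6).

a_0 = -1; a_1 = -1; a_2 = 0; a_3 = 1/2; a_4 = 0; a_5 = -9/40
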